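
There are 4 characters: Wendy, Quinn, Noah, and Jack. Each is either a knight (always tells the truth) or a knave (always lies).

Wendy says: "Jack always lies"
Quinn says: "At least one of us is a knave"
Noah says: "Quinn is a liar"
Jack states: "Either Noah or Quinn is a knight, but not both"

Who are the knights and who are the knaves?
Wendy is a knave.
Quinn is a knight.
Noah is a knave.
Jack is a knight.

Verification:
- Wendy (knave) says "Jack always lies" - this is FALSE (a lie) because Jack is a knight.
- Quinn (knight) says "At least one of us is a knave" - this is TRUE because Wendy and Noah are knaves.
- Noah (knave) says "Quinn is a liar" - this is FALSE (a lie) because Quinn is a knight.
- Jack (knight) says "Either Noah or Quinn is a knight, but not both" - this is TRUE because Noah is a knave and Quinn is a knight.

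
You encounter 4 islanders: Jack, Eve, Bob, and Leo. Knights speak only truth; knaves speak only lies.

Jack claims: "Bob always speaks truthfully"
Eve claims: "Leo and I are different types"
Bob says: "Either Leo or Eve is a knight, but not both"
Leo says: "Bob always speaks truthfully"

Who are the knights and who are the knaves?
Jack is a knave.
Eve is a knave.
Bob is a knave.
Leo is a knave.

Verification:
- Jack (knave) says "Bob always speaks truthfully" - this is FALSE (a lie) because Bob is a knave.
- Eve (knave) says "Leo and I are different types" - this is FALSE (a lie) because Eve is a knave and Leo is a knave.
- Bob (knave) says "Either Leo or Eve is a knight, but not both" - this is FALSE (a lie) because Leo is a knave and Eve is a knave.
- Leo (knave) says "Bob always speaks truthfully" - this is FALSE (a lie) because Bob is a knave.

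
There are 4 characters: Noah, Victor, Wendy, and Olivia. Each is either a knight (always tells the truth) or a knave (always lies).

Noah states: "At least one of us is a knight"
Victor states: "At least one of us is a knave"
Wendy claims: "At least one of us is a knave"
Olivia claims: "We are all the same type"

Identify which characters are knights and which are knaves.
Noah is a knight.
Victor is a knight.
Wendy is a knight.
Olivia is a knave.

Verification:
- Noah (knight) says "At least one of us is a knight" - this is TRUE because Noah, Victor, and Wendy are knights.
- Victor (knight) says "At least one of us is a knave" - this is TRUE because Olivia is a knave.
- Wendy (knight) says "At least one of us is a knave" - this is TRUE because Olivia is a knave.
- Olivia (knave) says "We are all the same type" - this is FALSE (a lie) because Noah, Victor, and Wendy are knights and Olivia is a knave.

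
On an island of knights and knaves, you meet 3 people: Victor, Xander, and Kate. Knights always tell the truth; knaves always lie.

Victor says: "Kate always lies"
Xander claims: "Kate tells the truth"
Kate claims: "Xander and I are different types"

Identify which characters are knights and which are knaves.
Victor is a knight.
Xander is a knave.
Kate is a knave.

Verification:
- Victor (knight) says "Kate always lies" - this is TRUE because Kate is a knave.
- Xander (knave) says "Kate tells the truth" - this is FALSE (a lie) because Kate is a knave.
- Kate (knave) says "Xander and I are different types" - this is FALSE (a lie) because Kate is a knave and Xander is a knave.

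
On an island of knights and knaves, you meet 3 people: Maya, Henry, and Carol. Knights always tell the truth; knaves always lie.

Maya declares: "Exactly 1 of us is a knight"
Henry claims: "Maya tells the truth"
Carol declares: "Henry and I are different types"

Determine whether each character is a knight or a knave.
Maya is a knave.
Henry is a knave.
Carol is a knave.

Verification:
- Maya (knave) says "Exactly 1 of us is a knight" - this is FALSE (a lie) because there are 0 knights.
- Henry (knave) says "Maya tells the truth" - this is FALSE (a lie) because Maya is a knave.
- Carol (knave) says "Henry and I are different types" - this is FALSE (a lie) because Carol is a knave and Henry is a knave.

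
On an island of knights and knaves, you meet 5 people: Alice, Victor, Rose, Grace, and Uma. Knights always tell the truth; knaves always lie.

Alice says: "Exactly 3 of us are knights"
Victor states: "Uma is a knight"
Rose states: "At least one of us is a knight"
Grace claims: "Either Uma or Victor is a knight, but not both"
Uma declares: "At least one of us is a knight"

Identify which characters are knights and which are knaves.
Alice is a knave.
Victor is a knave.
Rose is a knave.
Grace is a knave.
Uma is a knave.

Verification:
- Alice (knave) says "Exactly 3 of us are knights" - this is FALSE (a lie) because there are 0 knights.
- Victor (knave) says "Uma is a knight" - this is FALSE (a lie) because Uma is a knave.
- Rose (knave) says "At least one of us is a knight" - this is FALSE (a lie) because no one is a knight.
- Grace (knave) says "Either Uma or Victor is a knight, but not both" - this is FALSE (a lie) because Uma is a knave and Victor is a knave.
- Uma (knave) says "At least one of us is a knight" - this is FALSE (a lie) because no one is a knight.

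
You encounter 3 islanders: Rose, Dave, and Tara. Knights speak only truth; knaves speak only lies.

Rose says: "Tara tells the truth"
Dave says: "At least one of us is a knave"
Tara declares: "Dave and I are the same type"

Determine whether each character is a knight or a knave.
Rose is a knave.
Dave is a knight.
Tara is a knave.

Verification:
- Rose (knave) says "Tara tells the truth" - this is FALSE (a lie) because Tara is a knave.
- Dave (knight) says "At least one of us is a knave" - this is TRUE because Rose and Tara are knaves.
- Tara (knave) says "Dave and I are the same type" - this is FALSE (a lie) because Tara is a knave and Dave is a knight.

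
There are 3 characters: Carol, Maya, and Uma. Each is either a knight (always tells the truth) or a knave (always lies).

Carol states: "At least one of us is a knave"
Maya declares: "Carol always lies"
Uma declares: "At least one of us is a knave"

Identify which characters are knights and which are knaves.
Carol is a knight.
Maya is a knave.
Uma is a knight.

Verification:
- Carol (knight) says "At least one of us is a knave" - this is TRUE because Maya is a knave.
- Maya (knave) says "Carol always lies" - this is FALSE (a lie) because Carol is a knight.
- Uma (knight) says "At least one of us is a knave" - this is TRUE because Maya is a knave.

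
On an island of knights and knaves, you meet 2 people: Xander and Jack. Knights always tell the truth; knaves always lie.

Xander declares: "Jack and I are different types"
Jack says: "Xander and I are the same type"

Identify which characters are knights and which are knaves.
Xander is a knight.
Jack is a knave.

Verification:
- Xander (knight) says "Jack and I are different types" - this is TRUE because Xander is a knight and Jack is a knave.
- Jack (knave) says "Xander and I are the same type" - this is FALSE (a lie) because Jack is a knave and Xander is a knight.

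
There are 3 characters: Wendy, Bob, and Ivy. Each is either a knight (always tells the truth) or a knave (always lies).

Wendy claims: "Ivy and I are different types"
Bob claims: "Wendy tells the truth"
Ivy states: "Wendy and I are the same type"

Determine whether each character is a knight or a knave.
Wendy is a knight.
Bob is a knight.
Ivy is a knave.

Verification:
- Wendy (knight) says "Ivy and I are different types" - this is TRUE because Wendy is a knight and Ivy is a knave.
- Bob (knight) says "Wendy tells the truth" - this is TRUE because Wendy is a knight.
- Ivy (knave) says "Wendy and I are the same type" - this is FALSE (a lie) because Ivy is a knave and Wendy is a knight.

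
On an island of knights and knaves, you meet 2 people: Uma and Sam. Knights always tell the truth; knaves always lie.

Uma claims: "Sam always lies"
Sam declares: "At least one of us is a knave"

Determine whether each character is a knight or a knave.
Uma is a knave.
Sam is a knight.

Verification:
- Uma (knave) says "Sam always lies" - this is FALSE (a lie) because Sam is a knight.
- Sam (knight) says "At least one of us is a knave" - this is TRUE because Uma is a knave.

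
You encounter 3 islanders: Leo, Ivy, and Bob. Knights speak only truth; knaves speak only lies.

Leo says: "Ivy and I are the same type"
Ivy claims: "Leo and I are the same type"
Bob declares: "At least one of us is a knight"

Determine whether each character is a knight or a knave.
Leo is a knight.
Ivy is a knight.
Bob is a knight.

Verification:
- Leo (knight) says "Ivy and I are the same type" - this is TRUE because Leo is a knight and Ivy is a knight.
- Ivy (knight) says "Leo and I are the same type" - this is TRUE because Ivy is a knight and Leo is a knight.
- Bob (knight) says "At least one of us is a knight" - this is TRUE because Leo, Ivy, and Bob are knights.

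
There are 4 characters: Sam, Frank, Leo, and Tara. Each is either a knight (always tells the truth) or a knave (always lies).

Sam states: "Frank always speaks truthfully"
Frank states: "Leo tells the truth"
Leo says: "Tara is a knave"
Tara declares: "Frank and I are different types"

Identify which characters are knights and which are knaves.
Sam is a knave.
Frank is a knave.
Leo is a knave.
Tara is a knight.

Verification:
- Sam (knave) says "Frank always speaks truthfully" - this is FALSE (a lie) because Frank is a knave.
- Frank (knave) says "Leo tells the truth" - this is FALSE (a lie) because Leo is a knave.
- Leo (knave) says "Tara is a knave" - this is FALSE (a lie) because Tara is a knight.
- Tara (knight) says "Frank and I are different types" - this is TRUE because Tara is a knight and Frank is a knave.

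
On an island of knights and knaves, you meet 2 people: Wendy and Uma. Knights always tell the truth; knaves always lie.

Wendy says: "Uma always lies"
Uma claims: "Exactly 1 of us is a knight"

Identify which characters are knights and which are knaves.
Wendy is a knave.
Uma is a knight.

Verification:
- Wendy (knave) says "Uma always lies" - this is FALSE (a lie) because Uma is a knight.
- Uma (knight) says "Exactly 1 of us is a knight" - this is TRUE because there are 1 knights.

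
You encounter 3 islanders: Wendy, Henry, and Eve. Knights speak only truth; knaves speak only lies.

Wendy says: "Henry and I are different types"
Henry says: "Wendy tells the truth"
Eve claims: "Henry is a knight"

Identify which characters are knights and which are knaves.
Wendy is a knave.
Henry is a knave.
Eve is a knave.

Verification:
- Wendy (knave) says "Henry and I are different types" - this is FALSE (a lie) because Wendy is a knave and Henry is a knave.
- Henry (knave) says "Wendy tells the truth" - this is FALSE (a lie) because Wendy is a knave.
- Eve (knave) says "Henry is a knight" - this is FALSE (a lie) because Henry is a knave.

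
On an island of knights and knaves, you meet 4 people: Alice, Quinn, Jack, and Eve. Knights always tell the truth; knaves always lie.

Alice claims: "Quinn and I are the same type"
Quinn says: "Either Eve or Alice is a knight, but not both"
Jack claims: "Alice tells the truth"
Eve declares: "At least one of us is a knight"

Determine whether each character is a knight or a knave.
Alice is a knave.
Quinn is a knight.
Jack is a knave.
Eve is a knight.

Verification:
- Alice (knave) says "Quinn and I are the same type" - this is FALSE (a lie) because Alice is a knave and Quinn is a knight.
- Quinn (knight) says "Either Eve or Alice is a knight, but not both" - this is TRUE because Eve is a knight and Alice is a knave.
- Jack (knave) says "Alice tells the truth" - this is FALSE (a lie) because Alice is a knave.
- Eve (knight) says "At least one of us is a knight" - this is TRUE because Quinn and Eve are knights.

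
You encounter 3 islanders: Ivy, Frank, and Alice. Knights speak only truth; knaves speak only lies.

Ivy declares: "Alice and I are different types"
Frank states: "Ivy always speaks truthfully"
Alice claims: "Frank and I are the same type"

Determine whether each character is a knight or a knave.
Ivy is a knight.
Frank is a knight.
Alice is a knave.

Verification:
- Ivy (knight) says "Alice and I are different types" - this is TRUE because Ivy is a knight and Alice is a knave.
- Frank (knight) says "Ivy always speaks truthfully" - this is TRUE because Ivy is a knight.
- Alice (knave) says "Frank and I are the same type" - this is FALSE (a lie) because Alice is a knave and Frank is a knight.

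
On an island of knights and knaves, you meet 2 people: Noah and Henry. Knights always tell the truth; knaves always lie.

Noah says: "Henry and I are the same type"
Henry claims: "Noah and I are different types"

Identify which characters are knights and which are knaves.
Noah is a knave.
Henry is a knight.

Verification:
- Noah (knave) says "Henry and I are the same type" - this is FALSE (a lie) because Noah is a knave and Henry is a knight.
- Henry (knight) says "Noah and I are different types" - this is TRUE because Henry is a knight and Noah is a knave.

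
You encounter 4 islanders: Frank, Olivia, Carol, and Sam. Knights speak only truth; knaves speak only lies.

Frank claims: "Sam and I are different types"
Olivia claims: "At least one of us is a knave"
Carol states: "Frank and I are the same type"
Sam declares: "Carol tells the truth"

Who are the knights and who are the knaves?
Frank is a knight.
Olivia is a knight.
Carol is a knave.
Sam is a knave.

Verification:
- Frank (knight) says "Sam and I are different types" - this is TRUE because Frank is a knight and Sam is a knave.
- Olivia (knight) says "At least one of us is a knave" - this is TRUE because Carol and Sam are knaves.
- Carol (knave) says "Frank and I are the same type" - this is FALSE (a lie) because Carol is a knave and Frank is a knight.
- Sam (knave) says "Carol tells the truth" - this is FALSE (a lie) because Carol is a knave.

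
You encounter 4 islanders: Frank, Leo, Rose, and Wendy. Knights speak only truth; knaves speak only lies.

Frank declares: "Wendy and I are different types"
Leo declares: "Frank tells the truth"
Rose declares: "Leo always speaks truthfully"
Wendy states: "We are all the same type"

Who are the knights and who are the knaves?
Frank is a knight.
Leo is a knight.
Rose is a knight.
Wendy is a knave.

Verification:
- Frank (knight) says "Wendy and I are different types" - this is TRUE because Frank is a knight and Wendy is a knave.
- Leo (knight) says "Frank tells the truth" - this is TRUE because Frank is a knight.
- Rose (knight) says "Leo always speaks truthfully" - this is TRUE because Leo is a knight.
- Wendy (knave) says "We are all the same type" - this is FALSE (a lie) because Frank, Leo, and Rose are knights and Wendy is a knave.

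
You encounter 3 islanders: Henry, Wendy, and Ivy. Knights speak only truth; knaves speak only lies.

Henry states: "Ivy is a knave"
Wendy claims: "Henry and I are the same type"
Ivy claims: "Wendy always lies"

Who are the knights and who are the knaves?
Henry is a knight.
Wendy is a knight.
Ivy is a knave.

Verification:
- Henry (knight) says "Ivy is a knave" - this is TRUE because Ivy is a knave.
- Wendy (knight) says "Henry and I are the same type" - this is TRUE because Wendy is a knight and Henry is a knight.
- Ivy (knave) says "Wendy always lies" - this is FALSE (a lie) because Wendy is a knight.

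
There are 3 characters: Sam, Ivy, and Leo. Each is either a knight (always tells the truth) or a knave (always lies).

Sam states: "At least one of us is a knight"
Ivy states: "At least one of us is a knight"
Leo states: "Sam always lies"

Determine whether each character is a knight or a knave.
Sam is a knight.
Ivy is a knight.
Leo is a knave.

Verification:
- Sam (knight) says "At least one of us is a knight" - this is TRUE because Sam and Ivy are knights.
- Ivy (knight) says "At least one of us is a knight" - this is TRUE because Sam and Ivy are knights.
- Leo (knave) says "Sam always lies" - this is FALSE (a lie) because Sam is a knight.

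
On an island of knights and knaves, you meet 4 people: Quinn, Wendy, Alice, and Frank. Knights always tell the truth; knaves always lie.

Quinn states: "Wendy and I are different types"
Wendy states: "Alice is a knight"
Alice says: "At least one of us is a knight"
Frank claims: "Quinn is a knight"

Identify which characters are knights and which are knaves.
Quinn is a knave.
Wendy is a knave.
Alice is a knave.
Frank is a knave.

Verification:
- Quinn (knave) says "Wendy and I are different types" - this is FALSE (a lie) because Quinn is a knave and Wendy is a knave.
- Wendy (knave) says "Alice is a knight" - this is FALSE (a lie) because Alice is a knave.
- Alice (knave) says "At least one of us is a knight" - this is FALSE (a lie) because no one is a knight.
- Frank (knave) says "Quinn is a knight" - this is FALSE (a lie) because Quinn is a knave.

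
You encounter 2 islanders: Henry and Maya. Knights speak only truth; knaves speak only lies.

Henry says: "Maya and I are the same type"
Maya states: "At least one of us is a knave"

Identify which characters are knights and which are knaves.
Henry is a knave.
Maya is a knight.

Verification:
- Henry (knave) says "Maya and I are the same type" - this is FALSE (a lie) because Henry is a knave and Maya is a knight.
- Maya (knight) says "At least one of us is a knave" - this is TRUE because Henry is a knave.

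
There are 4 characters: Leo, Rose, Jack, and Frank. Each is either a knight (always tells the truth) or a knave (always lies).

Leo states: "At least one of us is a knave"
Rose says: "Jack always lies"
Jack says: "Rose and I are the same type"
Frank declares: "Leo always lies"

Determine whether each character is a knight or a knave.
Leo is a knight.
Rose is a knight.
Jack is a knave.
Frank is a knave.

Verification:
- Leo (knight) says "At least one of us is a knave" - this is TRUE because Jack and Frank are knaves.
- Rose (knight) says "Jack always lies" - this is TRUE because Jack is a knave.
- Jack (knave) says "Rose and I are the same type" - this is FALSE (a lie) because Jack is a knave and Rose is a knight.
- Frank (knave) says "Leo always lies" - this is FALSE (a lie) because Leo is a knight.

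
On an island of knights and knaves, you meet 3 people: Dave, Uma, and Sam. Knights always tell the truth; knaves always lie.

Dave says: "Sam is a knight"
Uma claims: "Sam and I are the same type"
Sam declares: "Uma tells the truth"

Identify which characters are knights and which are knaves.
Dave is a knight.
Uma is a knight.
Sam is a knight.

Verification:
- Dave (knight) says "Sam is a knight" - this is TRUE because Sam is a knight.
- Uma (knight) says "Sam and I are the same type" - this is TRUE because Uma is a knight and Sam is a knight.
- Sam (knight) says "Uma tells the truth" - this is TRUE because Uma is a knight.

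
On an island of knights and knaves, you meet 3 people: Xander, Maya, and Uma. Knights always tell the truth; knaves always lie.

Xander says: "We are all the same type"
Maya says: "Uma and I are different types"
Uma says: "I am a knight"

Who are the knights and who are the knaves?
Xander is a knave.
Maya is a knight.
Uma is a knave.

Verification:
- Xander (knave) says "We are all the same type" - this is FALSE (a lie) because Maya is a knight and Xander and Uma are knaves.
- Maya (knight) says "Uma and I are different types" - this is TRUE because Maya is a knight and Uma is a knave.
- Uma (knave) says "I am a knight" - this is FALSE (a lie) because Uma is a knave.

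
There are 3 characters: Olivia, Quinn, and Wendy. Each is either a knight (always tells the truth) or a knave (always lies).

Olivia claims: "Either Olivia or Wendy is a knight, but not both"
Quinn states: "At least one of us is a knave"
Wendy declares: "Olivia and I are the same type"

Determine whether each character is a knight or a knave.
Olivia is a knight.
Quinn is a knight.
Wendy is a knave.

Verification:
- Olivia (knight) says "Either Olivia or Wendy is a knight, but not both" - this is TRUE because Olivia is a knight and Wendy is a knave.
- Quinn (knight) says "At least one of us is a knave" - this is TRUE because Wendy is a knave.
- Wendy (knave) says "Olivia and I are the same type" - this is FALSE (a lie) because Wendy is a knave and Olivia is a knight.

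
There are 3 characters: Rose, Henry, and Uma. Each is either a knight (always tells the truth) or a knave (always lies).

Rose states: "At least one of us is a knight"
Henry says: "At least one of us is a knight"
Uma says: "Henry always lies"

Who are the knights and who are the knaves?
Rose is a knight.
Henry is a knight.
Uma is a knave.

Verification:
- Rose (knight) says "At least one of us is a knight" - this is TRUE because Rose and Henry are knights.
- Henry (knight) says "At least one of us is a knight" - this is TRUE because Rose and Henry are knights.
- Uma (knave) says "Henry always lies" - this is FALSE (a lie) because Henry is a knight.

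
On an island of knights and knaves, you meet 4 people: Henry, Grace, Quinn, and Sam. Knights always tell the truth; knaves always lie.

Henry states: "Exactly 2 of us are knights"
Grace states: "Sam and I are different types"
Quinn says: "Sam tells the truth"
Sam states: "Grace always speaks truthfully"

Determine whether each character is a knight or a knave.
Henry is a knave.
Grace is a knave.
Quinn is a knave.
Sam is a knave.

Verification:
- Henry (knave) says "Exactly 2 of us are knights" - this is FALSE (a lie) because there are 0 knights.
- Grace (knave) says "Sam and I are different types" - this is FALSE (a lie) because Grace is a knave and Sam is a knave.
- Quinn (knave) says "Sam tells the truth" - this is FALSE (a lie) because Sam is a knave.
- Sam (knave) says "Grace always speaks truthfully" - this is FALSE (a lie) because Grace is a knave.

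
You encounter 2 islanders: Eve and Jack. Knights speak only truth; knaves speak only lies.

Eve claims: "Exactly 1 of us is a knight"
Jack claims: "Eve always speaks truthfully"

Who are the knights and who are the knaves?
Eve is a knave.
Jack is a knave.

Verification:
- Eve (knave) says "Exactly 1 of us is a knight" - this is FALSE (a lie) because there are 0 knights.
- Jack (knave) says "Eve always speaks truthfully" - this is FALSE (a lie) because Eve is a knave.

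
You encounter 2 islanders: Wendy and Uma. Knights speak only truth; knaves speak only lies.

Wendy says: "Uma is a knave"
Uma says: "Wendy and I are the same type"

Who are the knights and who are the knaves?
Wendy is a knight.
Uma is a knave.

Verification:
- Wendy (knight) says "Uma is a knave" - this is TRUE because Uma is a knave.
- Uma (knave) says "Wendy and I are the same type" - this is FALSE (a lie) because Uma is a knave and Wendy is a knight.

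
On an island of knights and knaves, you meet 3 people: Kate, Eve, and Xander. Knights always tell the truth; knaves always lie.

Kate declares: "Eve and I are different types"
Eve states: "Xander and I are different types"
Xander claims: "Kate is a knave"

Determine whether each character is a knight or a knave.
Kate is a knight.
Eve is a knave.
Xander is a knave.

Verification:
- Kate (knight) says "Eve and I are different types" - this is TRUE because Kate is a knight and Eve is a knave.
- Eve (knave) says "Xander and I are different types" - this is FALSE (a lie) because Eve is a knave and Xander is a knave.
- Xander (knave) says "Kate is a knave" - this is FALSE (a lie) because Kate is a knight.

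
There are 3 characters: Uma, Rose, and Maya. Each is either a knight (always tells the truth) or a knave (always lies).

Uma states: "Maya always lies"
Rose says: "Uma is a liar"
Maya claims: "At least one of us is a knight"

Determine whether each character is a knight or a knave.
Uma is a knave.
Rose is a knight.
Maya is a knight.

Verification:
- Uma (knave) says "Maya always lies" - this is FALSE (a lie) because Maya is a knight.
- Rose (knight) says "Uma is a liar" - this is TRUE because Uma is a knave.
- Maya (knight) says "At least one of us is a knight" - this is TRUE because Rose and Maya are knights.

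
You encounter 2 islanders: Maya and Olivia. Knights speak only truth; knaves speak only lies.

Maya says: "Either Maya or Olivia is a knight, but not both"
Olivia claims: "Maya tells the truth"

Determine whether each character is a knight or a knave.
Maya is a knave.
Olivia is a knave.

Verification:
- Maya (knave) says "Either Maya or Olivia is a knight, but not both" - this is FALSE (a lie) because Maya is a knave and Olivia is a knave.
- Olivia (knave) says "Maya tells the truth" - this is FALSE (a lie) because Maya is a knave.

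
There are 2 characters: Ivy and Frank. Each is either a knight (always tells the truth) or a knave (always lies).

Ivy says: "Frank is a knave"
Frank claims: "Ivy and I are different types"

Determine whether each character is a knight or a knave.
Ivy is a knave.
Frank is a knight.

Verification:
- Ivy (knave) says "Frank is a knave" - this is FALSE (a lie) because Frank is a knight.
- Frank (knight) says "Ivy and I are different types" - this is TRUE because Frank is a knight and Ivy is a knave.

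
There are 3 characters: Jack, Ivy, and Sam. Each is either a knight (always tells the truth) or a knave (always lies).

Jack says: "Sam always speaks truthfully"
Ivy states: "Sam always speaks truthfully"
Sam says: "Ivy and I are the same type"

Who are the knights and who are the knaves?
Jack is a knight.
Ivy is a knight.
Sam is a knight.

Verification:
- Jack (knight) says "Sam always speaks truthfully" - this is TRUE because Sam is a knight.
- Ivy (knight) says "Sam always speaks truthfully" - this is TRUE because Sam is a knight.
- Sam (knight) says "Ivy and I are the same type" - this is TRUE because Sam is a knight and Ivy is a knight.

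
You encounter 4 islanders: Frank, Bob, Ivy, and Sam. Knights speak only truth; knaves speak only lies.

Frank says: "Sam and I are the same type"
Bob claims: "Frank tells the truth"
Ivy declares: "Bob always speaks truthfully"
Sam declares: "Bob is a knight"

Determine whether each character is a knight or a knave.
Frank is a knight.
Bob is a knight.
Ivy is a knight.
Sam is a knight.

Verification:
- Frank (knight) says "Sam and I are the same type" - this is TRUE because Frank is a knight and Sam is a knight.
- Bob (knight) says "Frank tells the truth" - this is TRUE because Frank is a knight.
- Ivy (knight) says "Bob always speaks truthfully" - this is TRUE because Bob is a knight.
- Sam (knight) says "Bob is a knight" - this is TRUE because Bob is a knight.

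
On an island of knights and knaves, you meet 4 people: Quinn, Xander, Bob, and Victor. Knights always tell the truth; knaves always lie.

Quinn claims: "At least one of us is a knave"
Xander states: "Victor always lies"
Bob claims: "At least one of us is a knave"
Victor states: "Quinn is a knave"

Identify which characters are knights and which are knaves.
Quinn is a knight.
Xander is a knight.
Bob is a knight.
Victor is a knave.

Verification:
- Quinn (knight) says "At least one of us is a knave" - this is TRUE because Victor is a knave.
- Xander (knight) says "Victor always lies" - this is TRUE because Victor is a knave.
- Bob (knight) says "At least one of us is a knave" - this is TRUE because Victor is a knave.
- Victor (knave) says "Quinn is a knave" - this is FALSE (a lie) because Quinn is a knight.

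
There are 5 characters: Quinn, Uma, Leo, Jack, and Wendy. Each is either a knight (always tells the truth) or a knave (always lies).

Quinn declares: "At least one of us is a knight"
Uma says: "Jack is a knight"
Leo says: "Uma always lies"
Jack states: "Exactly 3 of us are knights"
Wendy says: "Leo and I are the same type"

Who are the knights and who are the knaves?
Quinn is a knight.
Uma is a knave.
Leo is a knight.
Jack is a knave.
Wendy is a knave.

Verification:
- Quinn (knight) says "At least one of us is a knight" - this is TRUE because Quinn and Leo are knights.
- Uma (knave) says "Jack is a knight" - this is FALSE (a lie) because Jack is a knave.
- Leo (knight) says "Uma always lies" - this is TRUE because Uma is a knave.
- Jack (knave) says "Exactly 3 of us are knights" - this is FALSE (a lie) because there are 2 knights.
- Wendy (knave) says "Leo and I are the same type" - this is FALSE (a lie) because Wendy is a knave and Leo is a knight.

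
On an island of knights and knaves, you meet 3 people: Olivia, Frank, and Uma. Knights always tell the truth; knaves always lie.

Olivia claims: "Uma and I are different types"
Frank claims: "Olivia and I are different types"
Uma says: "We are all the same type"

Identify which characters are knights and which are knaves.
Olivia is a knave.
Frank is a knight.
Uma is a knave.

Verification:
- Olivia (knave) says "Uma and I are different types" - this is FALSE (a lie) because Olivia is a knave and Uma is a knave.
- Frank (knight) says "Olivia and I are different types" - this is TRUE because Frank is a knight and Olivia is a knave.
- Uma (knave) says "We are all the same type" - this is FALSE (a lie) because Frank is a knight and Olivia and Uma are knaves.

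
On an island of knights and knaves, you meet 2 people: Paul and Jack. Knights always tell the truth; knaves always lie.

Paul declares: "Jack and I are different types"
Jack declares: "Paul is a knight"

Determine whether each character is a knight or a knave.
Paul is a knave.
Jack is a knave.

Verification:
- Paul (knave) says "Jack and I are different types" - this is FALSE (a lie) because Paul is a knave and Jack is a knave.
- Jack (knave) says "Paul is a knight" - this is FALSE (a lie) because Paul is a knave.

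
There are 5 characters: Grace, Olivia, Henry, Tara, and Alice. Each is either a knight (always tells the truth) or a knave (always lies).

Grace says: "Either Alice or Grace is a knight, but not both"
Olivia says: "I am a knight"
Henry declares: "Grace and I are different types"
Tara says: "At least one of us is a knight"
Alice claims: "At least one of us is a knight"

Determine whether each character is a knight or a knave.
Grace is a knave.
Olivia is a knave.
Henry is a knave.
Tara is a knave.
Alice is a knave.

Verification:
- Grace (knave) says "Either Alice or Grace is a knight, but not both" - this is FALSE (a lie) because Alice is a knave and Grace is a knave.
- Olivia (knave) says "I am a knight" - this is FALSE (a lie) because Olivia is a knave.
- Henry (knave) says "Grace and I are different types" - this is FALSE (a lie) because Henry is a knave and Grace is a knave.
- Tara (knave) says "At least one of us is a knight" - this is FALSE (a lie) because no one is a knight.
- Alice (knave) says "At least one of us is a knight" - this is FALSE (a lie) because no one is a knight.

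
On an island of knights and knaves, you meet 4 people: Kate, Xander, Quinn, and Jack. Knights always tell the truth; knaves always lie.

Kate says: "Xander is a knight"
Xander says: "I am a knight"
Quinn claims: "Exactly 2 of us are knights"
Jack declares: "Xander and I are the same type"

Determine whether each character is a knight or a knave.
Kate is a knight.
Xander is a knight.
Quinn is a knave.
Jack is a knight.

Verification:
- Kate (knight) says "Xander is a knight" - this is TRUE because Xander is a knight.
- Xander (knight) says "I am a knight" - this is TRUE because Xander is a knight.
- Quinn (knave) says "Exactly 2 of us are knights" - this is FALSE (a lie) because there are 3 knights.
- Jack (knight) says "Xander and I are the same type" - this is TRUE because Jack is a knight and Xander is a knight.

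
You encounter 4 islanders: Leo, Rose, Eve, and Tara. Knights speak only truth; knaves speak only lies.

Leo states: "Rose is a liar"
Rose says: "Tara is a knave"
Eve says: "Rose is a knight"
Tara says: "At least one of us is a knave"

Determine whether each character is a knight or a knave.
Leo is a knight.
Rose is a knave.
Eve is a knave.
Tara is a knight.

Verification:
- Leo (knight) says "Rose is a liar" - this is TRUE because Rose is a knave.
- Rose (knave) says "Tara is a knave" - this is FALSE (a lie) because Tara is a knight.
- Eve (knave) says "Rose is a knight" - this is FALSE (a lie) because Rose is a knave.
- Tara (knight) says "At least one of us is a knave" - this is TRUE because Rose and Eve are knaves.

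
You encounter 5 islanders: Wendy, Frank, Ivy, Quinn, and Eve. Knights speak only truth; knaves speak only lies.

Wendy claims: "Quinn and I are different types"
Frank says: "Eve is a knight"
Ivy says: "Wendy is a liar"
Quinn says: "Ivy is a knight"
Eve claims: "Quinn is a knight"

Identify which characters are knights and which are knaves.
Wendy is a knight.
Frank is a knave.
Ivy is a knave.
Quinn is a knave.
Eve is a knave.

Verification:
- Wendy (knight) says "Quinn and I are different types" - this is TRUE because Wendy is a knight and Quinn is a knave.
- Frank (knave) says "Eve is a knight" - this is FALSE (a lie) because Eve is a knave.
- Ivy (knave) says "Wendy is a liar" - this is FALSE (a lie) because Wendy is a knight.
- Quinn (knave) says "Ivy is a knight" - this is FALSE (a lie) because Ivy is a knave.
- Eve (knave) says "Quinn is a knight" - this is FALSE (a lie) because Quinn is a knave.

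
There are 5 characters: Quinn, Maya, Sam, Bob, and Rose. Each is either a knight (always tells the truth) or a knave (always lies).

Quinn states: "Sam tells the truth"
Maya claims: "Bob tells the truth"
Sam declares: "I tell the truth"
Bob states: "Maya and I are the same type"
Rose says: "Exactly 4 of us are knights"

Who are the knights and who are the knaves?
Quinn is a knave.
Maya is a knight.
Sam is a knave.
Bob is a knight.
Rose is a knave.

Verification:
- Quinn (knave) says "Sam tells the truth" - this is FALSE (a lie) because Sam is a knave.
- Maya (knight) says "Bob tells the truth" - this is TRUE because Bob is a knight.
- Sam (knave) says "I tell the truth" - this is FALSE (a lie) because Sam is a knave.
- Bob (knight) says "Maya and I are the same type" - this is TRUE because Bob is a knight and Maya is a knight.
- Rose (knave) says "Exactly 4 of us are knights" - this is FALSE (a lie) because there are 2 knights.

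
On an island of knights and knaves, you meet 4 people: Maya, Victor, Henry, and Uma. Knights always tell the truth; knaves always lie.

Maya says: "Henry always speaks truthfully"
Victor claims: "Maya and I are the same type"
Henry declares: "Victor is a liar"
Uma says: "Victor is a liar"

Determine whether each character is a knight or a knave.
Maya is a knight.
Victor is a knave.
Henry is a knight.
Uma is a knight.

Verification:
- Maya (knight) says "Henry always speaks truthfully" - this is TRUE because Henry is a knight.
- Victor (knave) says "Maya and I are the same type" - this is FALSE (a lie) because Victor is a knave and Maya is a knight.
- Henry (knight) says "Victor is a liar" - this is TRUE because Victor is a knave.
- Uma (knight) says "Victor is a liar" - this is TRUE because Victor is a knave.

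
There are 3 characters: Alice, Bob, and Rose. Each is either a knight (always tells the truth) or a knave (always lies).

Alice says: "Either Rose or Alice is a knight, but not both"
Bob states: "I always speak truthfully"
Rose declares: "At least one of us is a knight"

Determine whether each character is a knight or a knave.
Alice is a knave.
Bob is a knave.
Rose is a knave.

Verification:
- Alice (knave) says "Either Rose or Alice is a knight, but not both" - this is FALSE (a lie) because Rose is a knave and Alice is a knave.
- Bob (knave) says "I always speak truthfully" - this is FALSE (a lie) because Bob is a knave.
- Rose (knave) says "At least one of us is a knight" - this is FALSE (a lie) because no one is a knight.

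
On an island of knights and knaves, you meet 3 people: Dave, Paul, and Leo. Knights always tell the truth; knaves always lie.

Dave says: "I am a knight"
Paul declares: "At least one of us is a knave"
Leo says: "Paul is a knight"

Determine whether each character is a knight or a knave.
Dave is a knave.
Paul is a knight.
Leo is a knight.

Verification:
- Dave (knave) says "I am a knight" - this is FALSE (a lie) because Dave is a knave.
- Paul (knight) says "At least one of us is a knave" - this is TRUE because Dave is a knave.
- Leo (knight) says "Paul is a knight" - this is TRUE because Paul is a knight.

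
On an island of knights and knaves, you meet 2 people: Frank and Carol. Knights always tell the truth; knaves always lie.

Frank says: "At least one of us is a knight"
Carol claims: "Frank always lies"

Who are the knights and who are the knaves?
Frank is a knight.
Carol is a knave.

Verification:
- Frank (knight) says "At least one of us is a knight" - this is TRUE because Frank is a knight.
- Carol (knave) says "Frank always lies" - this is FALSE (a lie) because Frank is a knight.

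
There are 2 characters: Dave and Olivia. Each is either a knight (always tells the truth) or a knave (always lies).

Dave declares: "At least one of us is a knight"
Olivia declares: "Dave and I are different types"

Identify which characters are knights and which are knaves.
Dave is a knave.
Olivia is a knave.

Verification:
- Dave (knave) says "At least one of us is a knight" - this is FALSE (a lie) because no one is a knight.
- Olivia (knave) says "Dave and I are different types" - this is FALSE (a lie) because Olivia is a knave and Dave is a knave.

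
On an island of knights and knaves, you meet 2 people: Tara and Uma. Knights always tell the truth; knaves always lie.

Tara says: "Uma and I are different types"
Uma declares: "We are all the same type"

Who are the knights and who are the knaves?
Tara is a knight.
Uma is a knave.

Verification:
- Tara (knight) says "Uma and I are different types" - this is TRUE because Tara is a knight and Uma is a knave.
- Uma (knave) says "We are all the same type" - this is FALSE (a lie) because Tara is a knight and Uma is a knave.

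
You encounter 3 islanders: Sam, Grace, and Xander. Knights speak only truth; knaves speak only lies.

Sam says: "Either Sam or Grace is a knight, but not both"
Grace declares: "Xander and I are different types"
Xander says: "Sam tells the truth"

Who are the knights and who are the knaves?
Sam is a knave.
Grace is a knave.
Xander is a knave.

Verification:
- Sam (knave) says "Either Sam or Grace is a knight, but not both" - this is FALSE (a lie) because Sam is a knave and Grace is a knave.
- Grace (knave) says "Xander and I are different types" - this is FALSE (a lie) because Grace is a knave and Xander is a knave.
- Xander (knave) says "Sam tells the truth" - this is FALSE (a lie) because Sam is a knave.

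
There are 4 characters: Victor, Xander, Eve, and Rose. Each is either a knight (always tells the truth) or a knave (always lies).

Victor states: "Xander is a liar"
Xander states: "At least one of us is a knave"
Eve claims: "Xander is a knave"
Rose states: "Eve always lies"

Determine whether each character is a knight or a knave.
Victor is a knave.
Xander is a knight.
Eve is a knave.
Rose is a knight.

Verification:
- Victor (knave) says "Xander is a liar" - this is FALSE (a lie) because Xander is a knight.
- Xander (knight) says "At least one of us is a knave" - this is TRUE because Victor and Eve are knaves.
- Eve (knave) says "Xander is a knave" - this is FALSE (a lie) because Xander is a knight.
- Rose (knight) says "Eve always lies" - this is TRUE because Eve is a knave.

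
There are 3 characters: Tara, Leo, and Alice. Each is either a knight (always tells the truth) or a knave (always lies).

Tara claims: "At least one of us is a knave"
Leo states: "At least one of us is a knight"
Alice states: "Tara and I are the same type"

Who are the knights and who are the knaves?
Tara is a knight.
Leo is a knight.
Alice is a knave.

Verification:
- Tara (knight) says "At least one of us is a knave" - this is TRUE because Alice is a knave.
- Leo (knight) says "At least one of us is a knight" - this is TRUE because Tara and Leo are knights.
- Alice (knave) says "Tara and I are the same type" - this is FALSE (a lie) because Alice is a knave and Tara is a knight.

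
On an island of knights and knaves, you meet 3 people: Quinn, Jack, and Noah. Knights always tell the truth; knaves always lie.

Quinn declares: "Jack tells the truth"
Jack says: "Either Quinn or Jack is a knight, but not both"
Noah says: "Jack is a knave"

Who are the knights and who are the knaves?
Quinn is a knave.
Jack is a knave.
Noah is a knight.

Verification:
- Quinn (knave) says "Jack tells the truth" - this is FALSE (a lie) because Jack is a knave.
- Jack (knave) says "Either Quinn or Jack is a knight, but not both" - this is FALSE (a lie) because Quinn is a knave and Jack is a knave.
- Noah (knight) says "Jack is a knave" - this is TRUE because Jack is a knave.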